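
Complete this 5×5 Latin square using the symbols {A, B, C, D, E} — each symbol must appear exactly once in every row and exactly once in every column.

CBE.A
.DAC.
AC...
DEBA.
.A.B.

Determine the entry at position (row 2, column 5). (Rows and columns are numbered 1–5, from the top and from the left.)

row 1 has {A,B,C,E}; column 4 has {A,B,C} — only D is left for (r1,c4).
row 3 has {A,C}; column 3 has {A,B,E} — only D is left for (r3,c3).
row 3 has {A,C,D}; column 4 has {A,B,C,D} — only E is left for (r3,c4).
row 3 has {A,C,D,E}; column 5 has {A} — only B is left for (r3,c5).
row 4 has {A,B,D,E}; column 5 has {A,B} — only C is left for (r4,c5).
row 5 has {A,B}; column 1 has {A,C,D} — only E is left for (r5,c1).
row 5 has {A,B,E}; column 3 has {A,B,D,E} — only C is left for (r5,c3).
row 5 has {A,B,C,E}; column 5 has {A,B,C} — only D is left for (r5,c5).
row 2 has {A,C,D}; column 1 has {A,C,D,E} — only B is left for (r2,c1).
row 2 has {A,B,C,D}; column 5 has {A,B,C,D} — only E is left for (r2,c5).

E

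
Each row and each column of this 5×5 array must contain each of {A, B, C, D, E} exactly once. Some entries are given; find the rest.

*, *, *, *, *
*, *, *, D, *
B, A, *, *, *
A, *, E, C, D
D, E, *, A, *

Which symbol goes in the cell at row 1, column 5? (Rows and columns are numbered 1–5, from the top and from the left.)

At row 3, column 4: row 3 has {A,B}; column 4 has {A,C,D}; that leaves E.
At row 3, column 5: row 3 has {A,B,E}; column 5 has {D}; that leaves C.
At row 4, column 2: row 4 has {A,C,D,E}; column 2 has {A,E}; that leaves B.
At row 5, column 5: row 5 has {A,D,E}; column 5 has {C,D}; that leaves B.
At row 1, column 4: row 1 is empty so far; column 4 has {A,C,D,E}; that leaves B.
At row 2, column 2: row 2 has {D}; column 2 has {A,B,E}; that leaves C.
At row 3, column 3: row 3 has {A,B,C,E}; column 3 has {E}; that leaves D.
At row 5, column 3: row 5 has {A,B,D,E}; column 3 has {D,E}; that leaves C.
At row 1, column 2: row 1 has {B}; column 2 has {A,B,C,E}; that leaves D.
At row 1, column 3: row 1 has {B,D}; column 3 has {C,D,E}; that leaves A.
At row 1, column 5: row 1 has {A,B,D}; column 5 has {B,C,D}; that leaves E.

E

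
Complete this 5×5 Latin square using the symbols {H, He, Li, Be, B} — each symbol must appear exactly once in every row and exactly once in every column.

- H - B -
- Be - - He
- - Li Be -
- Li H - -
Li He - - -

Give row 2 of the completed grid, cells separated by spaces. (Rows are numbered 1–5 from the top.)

At row 2, column 3: row 2 has {He,Be}; column 3 has {H,Li}; that leaves B.
At row 3, column 2: row 3 has {Li,Be}; column 2 has {H,He,Li,Be}; that leaves B.
At row 3, column 5: row 3 has {Li,Be,B}; column 5 has {He}; that leaves H.
At row 4, column 4: row 4 has {H,Li}; column 4 has {Be,B}; that leaves He.
At row 5, column 3: row 5 has {He,Li}; column 3 has {H,Li,B}; that leaves Be.
At row 5, column 4: row 5 has {He,Li,Be}; column 4 has {He,Be,B}; that leaves H.
At row 5, column 5: row 5 has {H,He,Li,Be}; column 5 has {H,He}; that leaves B.
At row 1, column 3: row 1 has {H,B}; column 3 has {H,Li,Be,B}; that leaves He.
At row 2, column 1: row 2 has {He,Be,B}; column 1 has {Li}; that leaves H.
At row 2, column 4: row 2 has {H,He,Be,B}; column 4 has {H,He,Be,B}; that leaves Li.

H Be B Li He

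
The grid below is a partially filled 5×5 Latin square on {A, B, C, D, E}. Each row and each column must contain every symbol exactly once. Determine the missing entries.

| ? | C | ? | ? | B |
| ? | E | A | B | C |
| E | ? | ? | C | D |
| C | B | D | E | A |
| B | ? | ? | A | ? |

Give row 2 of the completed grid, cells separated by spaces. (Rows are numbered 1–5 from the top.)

D E A B C

Cell (r1,c3): row 1 has {B,C}; column 3 has {A,D} → E.
Cell (r1,c4): row 1 has {B,C,E}; column 4 has {A,B,C,E} → D.
Cell (r2,c1): row 2 has {A,B,C,E}; column 1 has {B,C,E} → D.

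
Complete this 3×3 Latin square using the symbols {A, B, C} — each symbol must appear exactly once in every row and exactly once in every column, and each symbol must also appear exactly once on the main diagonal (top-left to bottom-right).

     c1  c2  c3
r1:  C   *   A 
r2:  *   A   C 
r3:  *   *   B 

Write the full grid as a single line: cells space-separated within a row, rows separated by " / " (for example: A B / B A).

(r1,c2) = B
(r2,c1) = B
(r3,c1) = A
(r3,c2) = C

C B A / B A C / A C B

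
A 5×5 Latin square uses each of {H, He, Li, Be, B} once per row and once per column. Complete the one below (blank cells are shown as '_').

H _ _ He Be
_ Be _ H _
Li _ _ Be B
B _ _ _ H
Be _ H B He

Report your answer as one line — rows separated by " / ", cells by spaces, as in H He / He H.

H B Li He Be / He Be B H Li / Li H He Be B / B He Be Li H / Be Li H B He

row 2 has {H,Be}; column 1 has {H,Li,Be,B} — only He is left for (r2,c1).
row 2 has {H,He,Be}; column 5 has {H,He,Be,B} — only Li is left for (r2,c5).
row 3 has {Li,Be,B}; column 3 has {H} — only He is left for (r3,c3).
row 4 has {H,B}; column 4 has {H,He,Be,B} — only Li is left for (r4,c4).
row 5 has {H,He,Be,B}; column 2 has {Be} — only Li is left for (r5,c2).
row 1 has {H,He,Be}; column 2 has {Li,Be} — only B is left for (r1,c2).
row 1 has {H,He,Be,B}; column 3 has {H,He} — only Li is left for (r1,c3).
row 2 has {H,He,Li,Be}; column 3 has {H,He,Li} — only B is left for (r2,c3).
row 3 has {He,Li,Be,B}; column 2 has {Li,Be,B} — only H is left for (r3,c2).
row 4 has {H,Li,B}; column 2 has {H,Li,Be,B} — only He is left for (r4,c2).
row 4 has {H,He,Li,B}; column 3 has {H,He,Li,B} — only Be is left for (r4,c3).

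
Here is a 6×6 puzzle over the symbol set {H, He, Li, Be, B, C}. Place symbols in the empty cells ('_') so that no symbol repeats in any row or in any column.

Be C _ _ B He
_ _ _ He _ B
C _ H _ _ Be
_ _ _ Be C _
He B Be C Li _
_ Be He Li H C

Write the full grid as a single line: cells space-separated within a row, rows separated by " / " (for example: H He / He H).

row 1 has {He,Be,B,C}; column 3 has {H,He,Be} — only Li is left for (r1,c3).
row 1 has {He,Li,Be,B,C}; column 4 has {He,Li,Be,C} — only H is left for (r1,c4).
row 2 has {He,B}; column 3 has {H,He,Li,Be} — only C is left for (r2,c3).
row 2 has {He,B,C}; column 5 has {H,Li,B,C} — only Be is left for (r2,c5).
row 3 has {H,Be,C}; column 4 has {H,He,Li,Be,C} — only B is left for (r3,c4).
row 3 has {H,Be,B,C}; column 5 has {H,Li,Be,B,C} — only He is left for (r3,c5).
row 4 has {Be,C}; column 3 has {H,He,Li,Be,C} — only B is left for (r4,c3).
row 5 has {He,Li,Be,B,C}; column 6 has {He,Be,B,C} — only H is left for (r5,c6).
row 6 has {H,He,Li,Be,C}; column 1 has {He,Be,C} — only B is left for (r6,c1).
row 3 has {H,He,Be,B,C}; column 2 has {Be,B,C} — only Li is left for (r3,c2).
row 4 has {Be,B,C}; column 6 has {H,He,Be,B,C} — only Li is left for (r4,c6).
row 2 has {He,Be,B,C}; column 2 has {Li,Be,B,C} — only H is left for (r2,c2).
row 4 has {Li,Be,B,C}; column 1 has {He,Be,B,C} — only H is left for (r4,c1).
row 4 has {H,Li,Be,B,C}; column 2 has {H,Li,Be,B,C} — only He is left for (r4,c2).
row 2 has {H,He,Be,B,C}; column 1 has {H,He,Be,B,C} — only Li is left for (r2,c1).

Be C Li H B He / Li H C He Be B / C Li H B He Be / H He B Be C Li / He B Be C Li H / B Be He Li H C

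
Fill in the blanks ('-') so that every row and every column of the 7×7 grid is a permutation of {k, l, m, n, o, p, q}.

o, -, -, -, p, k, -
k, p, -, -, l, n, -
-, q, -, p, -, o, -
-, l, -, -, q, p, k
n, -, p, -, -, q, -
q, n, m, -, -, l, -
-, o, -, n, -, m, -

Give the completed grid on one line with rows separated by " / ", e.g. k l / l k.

(r1,c2) = m
(r4,c1) = m
(r4,c4) = o
(r5,c2) = k
(r6,c4) = k
(r6,c5) = o
(r6,c7) = p
(r7,c5) = k
(r3,c1) = l
(r4,c3) = n
(r5,c5) = m
(r7,c1) = p
(r3,c3) = k
(r3,c5) = n
(r3,c7) = m
(r5,c4) = l
(r5,c7) = o
(r1,c4) = q
(r2,c4) = m
(r2,c7) = q
(r7,c7) = l
(r1,c3) = l
(r1,c7) = n
(r2,c3) = o
(r7,c3) = q

o m l q p k n / k p o m l n q / l q k p n o m / m l n o q p k / n k p l m q o / q n m k o l p / p o q n k m l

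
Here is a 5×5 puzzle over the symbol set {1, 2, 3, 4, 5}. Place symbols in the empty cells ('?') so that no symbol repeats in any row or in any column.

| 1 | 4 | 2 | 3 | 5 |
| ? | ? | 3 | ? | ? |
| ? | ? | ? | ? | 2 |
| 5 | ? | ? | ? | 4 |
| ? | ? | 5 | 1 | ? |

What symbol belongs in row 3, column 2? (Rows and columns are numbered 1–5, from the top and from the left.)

1

At row 2, column 5: row 2 has {3}; column 5 has {2,4,5}; that leaves 1.
At row 4, column 3: row 4 has {4,5}; column 3 has {2,3,5}; that leaves 1.
At row 4, column 4: row 4 has {1,4,5}; column 4 has {1,3}; that leaves 2.
At row 5, column 5: row 5 has {1,5}; column 5 has {1,2,4,5}; that leaves 3.
At row 3, column 3: row 3 has {2}; column 3 has {1,2,3,5}; that leaves 4.
At row 3, column 4: row 3 has {2,4}; column 4 has {1,2,3}; that leaves 5.
At row 4, column 2: row 4 has {1,2,4,5}; column 2 has {4}; that leaves 3.
At row 5, column 2: row 5 has {1,3,5}; column 2 has {3,4}; that leaves 2.
At row 2, column 2: row 2 has {1,3}; column 2 has {2,3,4}; that leaves 5.
At row 2, column 4: row 2 has {1,3,5}; column 4 has {1,2,3,5}; that leaves 4.
At row 3, column 1: row 3 has {2,4,5}; column 1 has {1,5}; that leaves 3.
At row 3, column 2: row 3 has {2,3,4,5}; column 2 has {2,3,4,5}; that leaves 1.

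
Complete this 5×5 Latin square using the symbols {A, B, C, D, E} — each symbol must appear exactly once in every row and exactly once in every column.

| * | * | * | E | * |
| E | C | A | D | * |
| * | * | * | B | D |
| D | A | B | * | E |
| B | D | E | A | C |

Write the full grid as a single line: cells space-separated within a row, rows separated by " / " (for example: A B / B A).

C B D E A / E C A D B / A E C B D / D A B C E / B D E A C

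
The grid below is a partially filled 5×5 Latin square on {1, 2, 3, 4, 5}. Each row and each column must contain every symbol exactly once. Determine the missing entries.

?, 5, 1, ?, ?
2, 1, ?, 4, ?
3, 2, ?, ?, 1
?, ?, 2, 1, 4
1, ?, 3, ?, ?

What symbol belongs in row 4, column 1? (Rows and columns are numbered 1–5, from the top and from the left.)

5

(r1,c1) = 4
(r2,c3) = 5
(r2,c5) = 3
(r3,c3) = 4
(r3,c4) = 5
(r4,c1) = 5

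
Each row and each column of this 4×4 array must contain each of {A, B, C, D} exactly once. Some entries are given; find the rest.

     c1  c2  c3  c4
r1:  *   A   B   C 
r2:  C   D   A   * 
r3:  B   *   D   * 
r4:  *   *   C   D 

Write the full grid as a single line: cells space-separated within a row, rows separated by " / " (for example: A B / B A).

Cell (r1,c1): row 1 has {A,B,C}; column 1 has {B,C} → D.
Cell (r2,c4): row 2 has {A,C,D}; column 4 has {C,D} → B.
Cell (r3,c2): row 3 has {B,D}; column 2 has {A,D} → C.
Cell (r3,c4): row 3 has {B,C,D}; column 4 has {B,C,D} → A.
Cell (r4,c1): row 4 has {C,D}; column 1 has {B,C,D} → A.
Cell (r4,c2): row 4 has {A,C,D}; column 2 has {A,C,D} → B.

D A B C / C D A B / B C D A / A B C D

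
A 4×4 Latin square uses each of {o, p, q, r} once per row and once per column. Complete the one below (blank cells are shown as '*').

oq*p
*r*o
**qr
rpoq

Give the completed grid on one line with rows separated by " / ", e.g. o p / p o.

o q r p / q r p o / p o q r / r p o q

(r1,c3): row 1 has {o,p,q}; column 3 has {o,q}, so it must be r.
(r2,c3): row 2 has {o,r}; column 3 has {o,q,r}, so it must be p.
(r3,c1): row 3 has {q,r}; column 1 has {o,r}, so it must be p.
(r3,c2): row 3 has {p,q,r}; column 2 has {p,q,r}, so it must be o.
(r2,c1): row 2 has {o,p,r}; column 1 has {o,p,r}, so it must be q.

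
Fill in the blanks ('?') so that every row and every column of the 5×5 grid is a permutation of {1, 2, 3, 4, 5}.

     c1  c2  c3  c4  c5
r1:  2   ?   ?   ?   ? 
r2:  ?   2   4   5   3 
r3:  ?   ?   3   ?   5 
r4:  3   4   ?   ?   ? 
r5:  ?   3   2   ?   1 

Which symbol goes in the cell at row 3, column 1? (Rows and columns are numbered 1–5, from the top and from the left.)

4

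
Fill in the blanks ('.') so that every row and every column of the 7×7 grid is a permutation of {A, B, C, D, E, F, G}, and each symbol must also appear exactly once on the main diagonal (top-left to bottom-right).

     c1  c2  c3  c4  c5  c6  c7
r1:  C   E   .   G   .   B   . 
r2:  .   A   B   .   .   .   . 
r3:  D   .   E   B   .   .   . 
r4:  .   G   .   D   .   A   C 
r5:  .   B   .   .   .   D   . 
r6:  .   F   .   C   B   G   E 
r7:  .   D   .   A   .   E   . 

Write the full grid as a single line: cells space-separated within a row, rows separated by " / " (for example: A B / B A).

C E A G D B F / E A B F G C D / D C E B A F G / B G F D E A C / G B C E F D A / A F D C B G E / F D G A C E B

At row 3, column 2: row 3 has {B,D,E}; column 2 has {A,B,D,E,F,G}; that leaves C.
At row 3, column 6: row 3 has {B,C,D,E}; column 6 has {A,B,D,E,G}; that leaves F.
At row 4, column 3: row 4 has {A,C,D,G}; column 3 has {B,E}; that leaves F.
At row 4, column 5: row 4 has {A,C,D,F,G}; column 5 has {B}; that leaves E.
At row 5, column 5: row 5 has {B,D}; column 5 has {B,E}; the diagonal has {A,C,D,E,G}; that leaves F.
At row 6, column 1: row 6 has {B,C,E,F,G}; column 1 has {C,D}; that leaves A.
At row 6, column 3: row 6 has {A,B,C,E,F,G}; column 3 has {B,E,F}; that leaves D.
At row 7, column 7: row 7 has {A,D,E}; column 7 has {C,E}; the diagonal has {A,C,D,E,F,G}; that leaves B.
At row 1, column 3: row 1 has {B,C,E,G}; column 3 has {B,D,E,F}; that leaves A.
At row 1, column 5: row 1 has {A,B,C,E,G}; column 5 has {B,E,F}; that leaves D.
At row 1, column 7: row 1 has {A,B,C,D,E,G}; column 7 has {B,C,E}; that leaves F.
At row 2, column 6: row 2 has {A,B}; column 6 has {A,B,D,E,F,G}; that leaves C.
At row 4, column 1: row 4 has {A,C,D,E,F,G}; column 1 has {A,C,D}; that leaves B.
At row 5, column 4: row 5 has {B,D,F}; column 4 has {A,B,C,D,G}; that leaves E.
At row 2, column 4: row 2 has {A,B,C}; column 4 has {A,B,C,D,E,G}; that leaves F.
At row 2, column 5: row 2 has {A,B,C,F}; column 5 has {B,D,E,F}; that leaves G.
At row 2, column 7: row 2 has {A,B,C,F,G}; column 7 has {B,C,E,F}; that leaves D.
At row 3, column 5: row 3 has {B,C,D,E,F}; column 5 has {B,D,E,F,G}; that leaves A.
At row 3, column 7: row 3 has {A,B,C,D,E,F}; column 7 has {B,C,D,E,F}; that leaves G.
At row 5, column 1: row 5 has {B,D,E,F}; column 1 has {A,B,C,D}; that leaves G.
At row 5, column 3: row 5 has {B,D,E,F,G}; column 3 has {A,B,D,E,F}; that leaves C.
At row 5, column 7: row 5 has {B,C,D,E,F,G}; column 7 has {B,C,D,E,F,G}; that leaves A.
At row 7, column 1: row 7 has {A,B,D,E}; column 1 has {A,B,C,D,G}; that leaves F.
At row 7, column 3: row 7 has {A,B,D,E,F}; column 3 has {A,B,C,D,E,F}; that leaves G.
At row 7, column 5: row 7 has {A,B,D,E,F,G}; column 5 has {A,B,D,E,F,G}; that leaves C.
At row 2, column 1: row 2 has {A,B,C,D,F,G}; column 1 has {A,B,C,D,F,G}; that leaves E.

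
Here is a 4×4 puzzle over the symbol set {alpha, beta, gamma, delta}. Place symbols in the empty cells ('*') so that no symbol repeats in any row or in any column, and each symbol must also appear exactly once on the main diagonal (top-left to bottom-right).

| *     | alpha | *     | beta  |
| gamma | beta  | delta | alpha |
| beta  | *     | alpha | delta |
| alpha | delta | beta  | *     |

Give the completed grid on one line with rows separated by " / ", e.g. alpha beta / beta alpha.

delta alpha gamma beta / gamma beta delta alpha / beta gamma alpha delta / alpha delta beta gamma

(r1,c1) = delta
(r1,c3) = gamma
(r3,c2) = gamma
(r4,c4) = gamma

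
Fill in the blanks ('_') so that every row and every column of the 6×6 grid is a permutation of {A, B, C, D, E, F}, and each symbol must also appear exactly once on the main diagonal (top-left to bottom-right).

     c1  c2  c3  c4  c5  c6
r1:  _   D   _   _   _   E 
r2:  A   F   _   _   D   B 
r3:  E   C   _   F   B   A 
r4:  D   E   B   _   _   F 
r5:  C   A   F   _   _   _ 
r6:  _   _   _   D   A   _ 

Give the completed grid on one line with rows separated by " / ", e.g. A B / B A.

B D A C F E / A F C E D B / E C D F B A / D E B A C F / C A F B E D / F B E D A C

(r1,c1) = B
(r3,c3) = D
(r4,c5) = C
(r5,c5) = E
(r5,c6) = D
(r6,c1) = F
(r6,c2) = B
(r6,c6) = C
(r1,c5) = F
(r4,c4) = A
(r5,c4) = B
(r6,c3) = E
(r1,c4) = C
(r2,c3) = C
(r2,c4) = E
(r1,c3) = A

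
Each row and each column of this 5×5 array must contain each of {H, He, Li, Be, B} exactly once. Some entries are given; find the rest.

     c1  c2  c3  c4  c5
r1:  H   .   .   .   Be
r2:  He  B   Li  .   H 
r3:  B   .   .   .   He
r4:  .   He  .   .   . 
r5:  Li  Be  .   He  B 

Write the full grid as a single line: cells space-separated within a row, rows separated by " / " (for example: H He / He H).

H Li He B Be / He B Li Be H / B H Be Li He / Be He B H Li / Li Be H He B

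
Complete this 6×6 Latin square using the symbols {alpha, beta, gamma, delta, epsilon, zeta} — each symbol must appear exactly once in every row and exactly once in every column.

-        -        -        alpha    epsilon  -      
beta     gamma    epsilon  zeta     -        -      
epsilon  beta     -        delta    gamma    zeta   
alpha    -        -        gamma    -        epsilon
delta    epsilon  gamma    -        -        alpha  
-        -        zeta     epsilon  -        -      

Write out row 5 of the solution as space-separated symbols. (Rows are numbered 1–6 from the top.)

delta epsilon gamma beta zeta alpha

row 2 has {beta,gamma,epsilon,zeta}; column 6 has {alpha,epsilon,zeta} — only delta is left for (r2,c6).
row 3 has {beta,gamma,delta,epsilon,zeta}; column 3 has {gamma,epsilon,zeta} — only alpha is left for (r3,c3).
row 5 has {alpha,gamma,delta,epsilon}; column 4 has {alpha,gamma,delta,epsilon,zeta} — only beta is left for (r5,c4).
row 5 has {alpha,beta,gamma,delta,epsilon}; column 5 has {gamma,epsilon} — only zeta is left for (r5,c5).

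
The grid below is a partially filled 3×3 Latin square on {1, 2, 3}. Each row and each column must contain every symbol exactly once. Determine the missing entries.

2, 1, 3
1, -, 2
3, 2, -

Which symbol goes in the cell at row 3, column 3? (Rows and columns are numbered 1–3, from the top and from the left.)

1

(r2,c2) = 3
(r3,c3) = 1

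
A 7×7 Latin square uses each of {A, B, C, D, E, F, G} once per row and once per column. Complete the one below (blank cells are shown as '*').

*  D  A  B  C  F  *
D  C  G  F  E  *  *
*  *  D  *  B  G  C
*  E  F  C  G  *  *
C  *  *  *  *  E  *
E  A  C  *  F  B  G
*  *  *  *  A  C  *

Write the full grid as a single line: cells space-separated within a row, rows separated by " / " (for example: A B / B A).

(r1,c1) = G
(r1,c7) = E
(r2,c6) = A
(r2,c7) = B
(r3,c2) = F
(r4,c6) = D
(r4,c7) = A
(r5,c3) = B
(r5,c5) = D
(r5,c7) = F
(r6,c4) = D
(r7,c3) = E
(r7,c4) = G
(r7,c7) = D
(r3,c1) = A
(r3,c4) = E
(r4,c1) = B
(r5,c2) = G
(r5,c4) = A
(r7,c1) = F
(r7,c2) = B

G D A B C F E / D C G F E A B / A F D E B G C / B E F C G D A / C G B A D E F / E A C D F B G / F B E G A C D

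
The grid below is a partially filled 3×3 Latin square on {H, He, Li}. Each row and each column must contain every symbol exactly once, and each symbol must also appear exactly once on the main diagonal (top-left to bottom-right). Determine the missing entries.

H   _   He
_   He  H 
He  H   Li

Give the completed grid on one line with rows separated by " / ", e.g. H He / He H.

(r1,c2) = Li
(r2,c1) = Li

H Li He / Li He H / He H Li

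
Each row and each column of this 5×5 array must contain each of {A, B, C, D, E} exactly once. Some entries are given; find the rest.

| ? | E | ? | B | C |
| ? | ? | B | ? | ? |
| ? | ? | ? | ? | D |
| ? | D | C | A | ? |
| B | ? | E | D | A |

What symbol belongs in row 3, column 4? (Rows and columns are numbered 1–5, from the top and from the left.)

E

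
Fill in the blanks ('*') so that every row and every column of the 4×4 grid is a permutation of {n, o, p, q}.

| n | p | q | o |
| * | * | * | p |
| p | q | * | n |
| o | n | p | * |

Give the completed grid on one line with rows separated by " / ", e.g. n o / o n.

n p q o / q o n p / p q o n / o n p q

row 2 has {p}; column 1 has {n,o,p} — only q is left for (r2,c1).
row 2 has {p,q}; column 2 has {n,p,q} — only o is left for (r2,c2).
row 2 has {o,p,q}; column 3 has {p,q} — only n is left for (r2,c3).
row 3 has {n,p,q}; column 3 has {n,p,q} — only o is left for (r3,c3).
row 4 has {n,o,p}; column 4 has {n,o,p} — only q is left for (r4,c4).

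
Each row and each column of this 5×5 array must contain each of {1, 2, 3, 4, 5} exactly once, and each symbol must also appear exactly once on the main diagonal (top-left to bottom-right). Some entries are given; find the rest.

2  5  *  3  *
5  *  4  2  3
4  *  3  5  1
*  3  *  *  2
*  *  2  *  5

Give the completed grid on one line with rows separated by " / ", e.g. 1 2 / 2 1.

2 5 1 3 4 / 5 1 4 2 3 / 4 2 3 5 1 / 1 3 5 4 2 / 3 4 2 1 5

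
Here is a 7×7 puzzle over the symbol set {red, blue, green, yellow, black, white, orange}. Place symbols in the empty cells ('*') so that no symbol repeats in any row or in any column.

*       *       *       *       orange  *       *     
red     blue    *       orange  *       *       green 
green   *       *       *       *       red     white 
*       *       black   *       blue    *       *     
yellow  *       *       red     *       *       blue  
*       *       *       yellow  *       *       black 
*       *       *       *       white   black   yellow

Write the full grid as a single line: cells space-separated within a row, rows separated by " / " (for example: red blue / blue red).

black yellow green white orange blue red / red blue yellow orange black white green / green orange blue black yellow red white / white red black green blue yellow orange / yellow black white red green orange blue / blue white orange yellow red green black / orange green red blue white black yellow

(r1,c7) = red
(r4,c7) = orange
(r4,c1) = white
(r4,c4) = green
(r4,c6) = yellow
(r7,c4) = blue
(r2,c6) = white
(r3,c4) = black
(r3,c5) = yellow
(r4,c2) = red
(r7,c1) = orange
(r7,c2) = green
(r7,c3) = red
(r1,c4) = white
(r2,c3) = yellow
(r2,c5) = black
(r3,c2) = orange
(r3,c3) = blue
(r5,c5) = green
(r5,c6) = orange
(r6,c1) = blue
(r6,c2) = white
(r6,c5) = red
(r6,c6) = green
(r1,c1) = black
(r1,c2) = yellow
(r1,c3) = green
(r1,c6) = blue
(r5,c2) = black
(r5,c3) = white
(r6,c3) = orange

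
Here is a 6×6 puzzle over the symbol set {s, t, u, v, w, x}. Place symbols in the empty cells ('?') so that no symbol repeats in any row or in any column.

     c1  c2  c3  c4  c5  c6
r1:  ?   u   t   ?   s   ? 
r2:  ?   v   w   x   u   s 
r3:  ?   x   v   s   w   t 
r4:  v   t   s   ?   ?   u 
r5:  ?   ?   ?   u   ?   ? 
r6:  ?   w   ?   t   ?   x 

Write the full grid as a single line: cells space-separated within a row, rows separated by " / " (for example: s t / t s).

row 2 has {s,u,v,w,x}; column 1 has {v} — only t is left for (r2,c1).
row 3 has {s,t,v,w,x}; column 1 has {t,v} — only u is left for (r3,c1).
row 4 has {s,t,u,v}; column 4 has {s,t,u,x} — only w is left for (r4,c4).
row 4 has {s,t,u,v,w}; column 5 has {s,u,w} — only x is left for (r4,c5).
row 5 has {u}; column 2 has {t,u,v,w,x} — only s is left for (r5,c2).
row 5 has {s,u}; column 3 has {s,t,v,w} — only x is left for (r5,c3).
row 6 has {t,w,x}; column 1 has {t,u,v} — only s is left for (r6,c1).
row 6 has {s,t,w,x}; column 3 has {s,t,v,w,x} — only u is left for (r6,c3).
row 6 has {s,t,u,w,x}; column 5 has {s,u,w,x} — only v is left for (r6,c5).
row 1 has {s,t,u}; column 4 has {s,t,u,w,x} — only v is left for (r1,c4).
row 1 has {s,t,u,v}; column 6 has {s,t,u,x} — only w is left for (r1,c6).
row 5 has {s,u,x}; column 1 has {s,t,u,v} — only w is left for (r5,c1).
row 5 has {s,u,w,x}; column 5 has {s,u,v,w,x} — only t is left for (r5,c5).
row 5 has {s,t,u,w,x}; column 6 has {s,t,u,w,x} — only v is left for (r5,c6).
row 1 has {s,t,u,v,w}; column 1 has {s,t,u,v,w} — only x is left for (r1,c1).

x u t v s w / t v w x u s / u x v s w t / v t s w x u / w s x u t v / s w u t v x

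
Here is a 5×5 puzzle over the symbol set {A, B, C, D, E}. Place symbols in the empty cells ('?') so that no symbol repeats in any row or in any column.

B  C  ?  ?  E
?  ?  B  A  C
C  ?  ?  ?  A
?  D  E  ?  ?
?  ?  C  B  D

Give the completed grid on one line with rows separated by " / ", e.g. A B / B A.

B C A D E / D E B A C / C B D E A / A D E C B / E A C B D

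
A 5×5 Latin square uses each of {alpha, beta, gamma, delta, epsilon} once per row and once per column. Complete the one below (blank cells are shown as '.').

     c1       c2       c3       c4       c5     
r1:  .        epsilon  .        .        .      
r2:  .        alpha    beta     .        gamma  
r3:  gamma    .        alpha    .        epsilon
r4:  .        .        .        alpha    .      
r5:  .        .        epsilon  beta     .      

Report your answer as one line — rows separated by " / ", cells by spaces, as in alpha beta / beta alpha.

beta epsilon delta gamma alpha / delta alpha beta epsilon gamma / gamma beta alpha delta epsilon / epsilon delta gamma alpha beta / alpha gamma epsilon beta delta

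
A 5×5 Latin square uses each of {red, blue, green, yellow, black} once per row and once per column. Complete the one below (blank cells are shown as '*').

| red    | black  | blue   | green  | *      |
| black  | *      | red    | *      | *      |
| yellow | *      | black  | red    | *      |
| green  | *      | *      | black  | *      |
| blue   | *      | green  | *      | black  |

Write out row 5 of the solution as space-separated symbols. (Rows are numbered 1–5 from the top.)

blue red green yellow black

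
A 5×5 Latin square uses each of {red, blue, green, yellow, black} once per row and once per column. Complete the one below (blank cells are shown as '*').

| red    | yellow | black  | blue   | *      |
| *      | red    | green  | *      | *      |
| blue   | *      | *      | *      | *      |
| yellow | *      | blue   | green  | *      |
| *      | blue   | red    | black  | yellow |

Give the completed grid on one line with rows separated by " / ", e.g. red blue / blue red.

red yellow black blue green / black red green yellow blue / blue green yellow red black / yellow black blue green red / green blue red black yellow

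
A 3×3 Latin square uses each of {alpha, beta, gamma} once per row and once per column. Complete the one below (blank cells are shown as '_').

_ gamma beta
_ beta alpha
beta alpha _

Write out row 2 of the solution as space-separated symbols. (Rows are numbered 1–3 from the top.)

gamma beta alpha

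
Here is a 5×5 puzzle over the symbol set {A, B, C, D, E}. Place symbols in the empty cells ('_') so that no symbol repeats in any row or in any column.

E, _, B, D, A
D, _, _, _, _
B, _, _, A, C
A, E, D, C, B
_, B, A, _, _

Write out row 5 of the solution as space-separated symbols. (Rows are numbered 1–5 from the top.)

row 1 has {A,B,D,E}; column 2 has {B,E} — only C is left for (r1,c2).
row 2 has {D}; column 2 has {B,C,E} — only A is left for (r2,c2).
row 2 has {A,D}; column 5 has {A,B,C} — only E is left for (r2,c5).
row 3 has {A,B,C}; column 2 has {A,B,C,E} — only D is left for (r3,c2).
row 3 has {A,B,C,D}; column 3 has {A,B,D} — only E is left for (r3,c3).
row 5 has {A,B}; column 1 has {A,B,D,E} — only C is left for (r5,c1).
row 5 has {A,B,C}; column 4 has {A,C,D} — only E is left for (r5,c4).
row 5 has {A,B,C,E}; column 5 has {A,B,C,E} — only D is left for (r5,c5).

C B A E D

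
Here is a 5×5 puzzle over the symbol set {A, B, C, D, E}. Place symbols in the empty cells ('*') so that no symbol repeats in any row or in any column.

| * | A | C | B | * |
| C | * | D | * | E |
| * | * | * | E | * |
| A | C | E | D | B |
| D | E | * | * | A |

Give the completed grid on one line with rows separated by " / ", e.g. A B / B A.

E A C B D / C B D A E / B D A E C / A C E D B / D E B C A

(r1,c1) = E
(r1,c5) = D
(r2,c2) = B
(r2,c4) = A
(r3,c1) = B
(r3,c2) = D
(r3,c3) = A
(r3,c5) = C
(r5,c3) = B
(r5,c4) = C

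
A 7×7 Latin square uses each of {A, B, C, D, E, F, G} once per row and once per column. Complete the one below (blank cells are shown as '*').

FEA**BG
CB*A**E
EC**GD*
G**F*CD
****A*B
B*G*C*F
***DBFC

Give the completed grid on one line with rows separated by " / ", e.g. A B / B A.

F E A C D B G / C B D A F G E / E C F B G D A / G A B F E C D / D F C G A E B / B D G E C A F / A G E D B F C

At row 1, column 4: row 1 has {A,B,E,F,G}; column 4 has {A,D,F}; that leaves C.
At row 1, column 5: row 1 has {A,B,C,E,F,G}; column 5 has {A,B,C,G}; that leaves D.
At row 2, column 5: row 2 has {A,B,C,E}; column 5 has {A,B,C,D,G}; that leaves F.
At row 2, column 6: row 2 has {A,B,C,E,F}; column 6 has {B,C,D,F}; that leaves G.
At row 3, column 4: row 3 has {C,D,E,G}; column 4 has {A,C,D,F}; that leaves B.
At row 3, column 7: row 3 has {B,C,D,E,G}; column 7 has {B,C,D,E,F,G}; that leaves A.
At row 4, column 2: row 4 has {C,D,F,G}; column 2 has {B,C,E}; that leaves A.
At row 4, column 5: row 4 has {A,C,D,F,G}; column 5 has {A,B,C,D,F,G}; that leaves E.
At row 5, column 1: row 5 has {A,B}; column 1 has {B,C,E,F,G}; that leaves D.
At row 5, column 6: row 5 has {A,B,D}; column 6 has {B,C,D,F,G}; that leaves E.
At row 6, column 2: row 6 has {B,C,F,G}; column 2 has {A,B,C,E}; that leaves D.
At row 6, column 4: row 6 has {B,C,D,F,G}; column 4 has {A,B,C,D,F}; that leaves E.
At row 6, column 6: row 6 has {B,C,D,E,F,G}; column 6 has {B,C,D,E,F,G}; that leaves A.
At row 7, column 1: row 7 has {B,C,D,F}; column 1 has {B,C,D,E,F,G}; that leaves A.
At row 7, column 2: row 7 has {A,B,C,D,F}; column 2 has {A,B,C,D,E}; that leaves G.
At row 7, column 3: row 7 has {A,B,C,D,F,G}; column 3 has {A,G}; that leaves E.
At row 2, column 3: row 2 has {A,B,C,E,F,G}; column 3 has {A,E,G}; that leaves D.
At row 3, column 3: row 3 has {A,B,C,D,E,G}; column 3 has {A,D,E,G}; that leaves F.
At row 4, column 3: row 4 has {A,C,D,E,F,G}; column 3 has {A,D,E,F,G}; that leaves B.
At row 5, column 2: row 5 has {A,B,D,E}; column 2 has {A,B,C,D,E,G}; that leaves F.
At row 5, column 3: row 5 has {A,B,D,E,F}; column 3 has {A,B,D,E,F,G}; that leaves C.
At row 5, column 4: row 5 has {A,B,C,D,E,F}; column 4 has {A,B,C,D,E,F}; that leaves G.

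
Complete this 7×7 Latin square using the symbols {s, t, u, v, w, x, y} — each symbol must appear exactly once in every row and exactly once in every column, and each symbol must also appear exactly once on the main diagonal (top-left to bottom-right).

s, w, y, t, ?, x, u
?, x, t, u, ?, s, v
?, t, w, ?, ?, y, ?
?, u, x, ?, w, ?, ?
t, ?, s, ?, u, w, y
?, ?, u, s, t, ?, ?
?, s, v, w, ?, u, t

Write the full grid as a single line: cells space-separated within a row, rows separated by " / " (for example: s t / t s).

s w y t v x u / w x t u y s v / u t w v s y x / v u x y w t s / t v s x u w y / x y u s t v w / y s v w x u t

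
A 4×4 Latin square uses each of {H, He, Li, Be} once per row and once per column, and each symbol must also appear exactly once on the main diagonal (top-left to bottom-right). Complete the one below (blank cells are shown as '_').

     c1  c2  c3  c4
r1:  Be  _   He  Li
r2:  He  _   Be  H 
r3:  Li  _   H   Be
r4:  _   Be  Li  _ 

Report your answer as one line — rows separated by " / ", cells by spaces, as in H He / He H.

Be H He Li / He Li Be H / Li He H Be / H Be Li He

(r1,c2) = H
(r2,c2) = Li
(r3,c2) = He
(r4,c1) = H
(r4,c4) = He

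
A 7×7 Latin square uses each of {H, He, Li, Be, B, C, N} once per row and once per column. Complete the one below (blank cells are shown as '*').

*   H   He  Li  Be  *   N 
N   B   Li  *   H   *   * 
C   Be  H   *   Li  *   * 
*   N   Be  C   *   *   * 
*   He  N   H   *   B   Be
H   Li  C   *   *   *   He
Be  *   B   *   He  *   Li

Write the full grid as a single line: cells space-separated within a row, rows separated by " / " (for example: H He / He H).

(r1,c1): row 1 has {H,He,Li,Be,N}; column 1 has {H,Be,C,N}, so it must be B.
(r1,c6): row 1 has {H,He,Li,Be,B,N}; column 6 has {B}, so it must be C.
(r2,c7): row 2 has {H,Li,B,N}; column 7 has {He,Li,Be,N}, so it must be C.
(r3,c7): row 3 has {H,Li,Be,C}; column 7 has {He,Li,Be,C,N}, so it must be B.
(r4,c5): row 4 has {Be,C,N}; column 5 has {H,He,Li,Be}, so it must be B.
(r4,c7): row 4 has {Be,B,C,N}; column 7 has {He,Li,Be,B,C,N}, so it must be H.
(r5,c1): row 5 has {H,He,Be,B,N}; column 1 has {H,Be,B,C,N}, so it must be Li.
(r5,c5): row 5 has {H,He,Li,Be,B,N}; column 5 has {H,He,Li,Be,B}, so it must be C.
(r6,c5): row 6 has {H,He,Li,C}; column 5 has {H,He,Li,Be,B,C}, so it must be N.
(r6,c6): row 6 has {H,He,Li,C,N}; column 6 has {B,C}, so it must be Be.
(r7,c2): row 7 has {He,Li,Be,B}; column 2 has {H,He,Li,Be,B,N}, so it must be C.
(r7,c4): row 7 has {He,Li,Be,B,C}; column 4 has {H,Li,C}, so it must be N.
(r7,c6): row 7 has {He,Li,Be,B,C,N}; column 6 has {Be,B,C}, so it must be H.
(r2,c6): row 2 has {H,Li,B,C,N}; column 6 has {H,Be,B,C}, so it must be He.
(r3,c4): row 3 has {H,Li,Be,B,C}; column 4 has {H,Li,C,N}, so it must be He.
(r3,c6): row 3 has {H,He,Li,Be,B,C}; column 6 has {H,He,Be,B,C}, so it must be N.
(r4,c1): row 4 has {H,Be,B,C,N}; column 1 has {H,Li,Be,B,C,N}, so it must be He.
(r4,c6): row 4 has {H,He,Be,B,C,N}; column 6 has {H,He,Be,B,C,N}, so it must be Li.
(r6,c4): row 6 has {H,He,Li,Be,C,N}; column 4 has {H,He,Li,C,N}, so it must be B.
(r2,c4): row 2 has {H,He,Li,B,C,N}; column 4 has {H,He,Li,B,C,N}, so it must be Be.

B H He Li Be C N / N B Li Be H He C / C Be H He Li N B / He N Be C B Li H / Li He N H C B Be / H Li C B N Be He / Be C B N He H Li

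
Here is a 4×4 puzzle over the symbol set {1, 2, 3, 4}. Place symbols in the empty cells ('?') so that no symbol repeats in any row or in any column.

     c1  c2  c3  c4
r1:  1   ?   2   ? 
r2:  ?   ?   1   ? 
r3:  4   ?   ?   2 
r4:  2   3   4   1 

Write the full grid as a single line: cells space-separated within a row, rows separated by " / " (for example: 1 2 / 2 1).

1 4 2 3 / 3 2 1 4 / 4 1 3 2 / 2 3 4 1

Cell (r1,c2): row 1 has {1,2}; column 2 has {3} → 4.
Cell (r1,c4): row 1 has {1,2,4}; column 4 has {1,2} → 3.
Cell (r2,c1): row 2 has {1}; column 1 has {1,2,4} → 3.
Cell (r2,c2): row 2 has {1,3}; column 2 has {3,4} → 2.
Cell (r2,c4): row 2 has {1,2,3}; column 4 has {1,2,3} → 4.
Cell (r3,c2): row 3 has {2,4}; column 2 has {2,3,4} → 1.
Cell (r3,c3): row 3 has {1,2,4}; column 3 has {1,2,4} → 3.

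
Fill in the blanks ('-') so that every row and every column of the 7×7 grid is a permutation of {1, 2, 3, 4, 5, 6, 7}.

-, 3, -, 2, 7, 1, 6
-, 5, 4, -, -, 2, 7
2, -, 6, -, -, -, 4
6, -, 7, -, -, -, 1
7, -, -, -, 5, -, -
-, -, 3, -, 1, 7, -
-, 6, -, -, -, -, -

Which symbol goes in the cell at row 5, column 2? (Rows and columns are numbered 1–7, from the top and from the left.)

row 1 has {1,2,3,6,7}; column 3 has {3,4,6,7} — only 5 is left for (r1,c3).
row 3 has {2,4,6}; column 5 has {1,5,7} — only 3 is left for (r3,c5).
row 3 has {2,3,4,6}; column 6 has {1,2,7} — only 5 is left for (r3,c6).
row 1 has {1,2,3,5,6,7}; column 1 has {2,6,7} — only 4 is left for (r1,c1).
row 2 has {2,4,5,7}; column 5 has {1,3,5,7} — only 6 is left for (r2,c5).
row 6 has {1,3,7}; column 1 has {2,4,6,7} — only 5 is left for (r6,c1).
row 6 has {1,3,5,7}; column 7 has {1,4,6,7} — only 2 is left for (r6,c7).
row 5 has {5,7}; column 7 has {1,2,4,6,7} — only 3 is left for (r5,c7).
row 6 has {1,2,3,5,7}; column 2 has {3,5,6} — only 4 is left for (r6,c2).
row 6 has {1,2,3,4,5,7}; column 4 has {2} — only 6 is left for (r6,c4).
row 7 has {6}; column 7 has {1,2,3,4,6,7} — only 5 is left for (r7,c7).
row 4 has {1,6,7}; column 2 has {3,4,5,6} — only 2 is left for (r4,c2).
row 4 has {1,2,6,7}; column 5 has {1,3,5,6,7} — only 4 is left for (r4,c5).
row 4 has {1,2,4,6,7}; column 6 has {1,2,5,7} — only 3 is left for (r4,c6).
row 5 has {3,5,7}; column 2 has {2,3,4,5,6} — only 1 is left for (r5,c2).

1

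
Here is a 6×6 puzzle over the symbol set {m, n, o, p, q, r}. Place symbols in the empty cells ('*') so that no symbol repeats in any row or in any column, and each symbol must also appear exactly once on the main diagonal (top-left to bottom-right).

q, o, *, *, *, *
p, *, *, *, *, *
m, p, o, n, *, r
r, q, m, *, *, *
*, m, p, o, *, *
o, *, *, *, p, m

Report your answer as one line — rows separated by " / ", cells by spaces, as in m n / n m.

q o r m n p / p n q r m o / m p o n q r / r q m p o n / n m p o r q / o r n q p m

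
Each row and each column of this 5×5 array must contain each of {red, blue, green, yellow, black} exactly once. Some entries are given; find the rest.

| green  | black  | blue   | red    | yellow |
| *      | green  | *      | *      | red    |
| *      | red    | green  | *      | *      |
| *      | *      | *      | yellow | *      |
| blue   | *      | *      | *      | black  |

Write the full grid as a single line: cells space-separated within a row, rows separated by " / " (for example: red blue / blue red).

row 3 has {red,green}; column 5 has {red,yellow,black} — only blue is left for (r3,c5).
row 4 has {yellow}; column 2 has {red,green,black} — only blue is left for (r4,c2).
row 4 has {blue,yellow}; column 5 has {red,blue,yellow,black} — only green is left for (r4,c5).
row 5 has {blue,black}; column 2 has {red,blue,green,black} — only yellow is left for (r5,c2).
row 5 has {blue,yellow,black}; column 3 has {blue,green} — only red is left for (r5,c3).
row 5 has {red,blue,yellow,black}; column 4 has {red,yellow} — only green is left for (r5,c4).
row 3 has {red,blue,green}; column 4 has {red,green,yellow} — only black is left for (r3,c4).
row 4 has {blue,green,yellow}; column 3 has {red,blue,green} — only black is left for (r4,c3).
row 2 has {red,green}; column 3 has {red,blue,green,black} — only yellow is left for (r2,c3).
row 2 has {red,green,yellow}; column 4 has {red,green,yellow,black} — only blue is left for (r2,c4).
row 3 has {red,blue,green,black}; column 1 has {blue,green} — only yellow is left for (r3,c1).
row 4 has {blue,green,yellow,black}; column 1 has {blue,green,yellow} — only red is left for (r4,c1).
row 2 has {red,blue,green,yellow}; column 1 has {red,blue,green,yellow} — only black is left for (r2,c1).

green black blue red yellow / black green yellow blue red / yellow red green black blue / red blue black yellow green / blue yellow red green black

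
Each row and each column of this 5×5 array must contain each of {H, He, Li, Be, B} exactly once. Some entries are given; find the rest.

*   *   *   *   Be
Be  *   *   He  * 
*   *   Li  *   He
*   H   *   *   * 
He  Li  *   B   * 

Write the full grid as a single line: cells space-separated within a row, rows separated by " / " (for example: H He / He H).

H He B Li Be / Be B H He Li / B Be Li H He / Li H He Be B / He Li Be B H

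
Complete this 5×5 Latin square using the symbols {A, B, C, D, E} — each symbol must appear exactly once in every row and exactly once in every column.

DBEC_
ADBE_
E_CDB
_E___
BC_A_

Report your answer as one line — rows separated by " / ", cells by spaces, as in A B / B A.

D B E C A / A D B E C / E A C D B / C E A B D / B C D A E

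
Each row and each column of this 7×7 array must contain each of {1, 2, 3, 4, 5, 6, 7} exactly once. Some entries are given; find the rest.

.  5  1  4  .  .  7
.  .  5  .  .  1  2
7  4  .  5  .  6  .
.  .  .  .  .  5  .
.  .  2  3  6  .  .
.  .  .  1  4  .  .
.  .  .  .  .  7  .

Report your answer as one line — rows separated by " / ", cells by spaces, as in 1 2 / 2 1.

6 5 1 4 3 2 7 / 4 3 5 6 7 1 2 / 7 4 3 5 2 6 1 / 2 6 4 7 1 5 3 / 1 7 2 3 6 4 5 / 5 2 7 1 4 3 6 / 3 1 6 2 5 7 4

(r3,c3): row 3 has {4,5,6,7}; column 3 has {1,2,5}, so it must be 3.
(r3,c7): row 3 has {3,4,5,6,7}; column 7 has {2,7}, so it must be 1.
(r5,c6): row 5 has {2,3,6}; column 6 has {1,5,6,7}, so it must be 4.
(r5,c7): row 5 has {2,3,4,6}; column 7 has {1,2,7}, so it must be 5.
(r3,c5): row 3 has {1,3,4,5,6,7}; column 5 has {4,6}, so it must be 2.
(r5,c1): row 5 has {2,3,4,5,6}; column 1 has {7}, so it must be 1.
(r5,c2): row 5 has {1,2,3,4,5,6}; column 2 has {4,5}, so it must be 7.
(r1,c5): row 1 has {1,4,5,7}; column 5 has {2,4,6}, so it must be 3.
(r1,c6): row 1 has {1,3,4,5,7}; column 6 has {1,4,5,6,7}, so it must be 2.
(r2,c5): row 2 has {1,2,5}; column 5 has {2,3,4,6}, so it must be 7.
(r4,c5): row 4 has {5}; column 5 has {2,3,4,6,7}, so it must be 1.
(r6,c6): row 6 has {1,4}; column 6 has {1,2,4,5,6,7}, so it must be 3.
(r6,c7): row 6 has {1,3,4}; column 7 has {1,2,5,7}, so it must be 6.
(r7,c5): row 7 has {7}; column 5 has {1,2,3,4,6,7}, so it must be 5.
(r1,c1): row 1 has {1,2,3,4,5,7}; column 1 has {1,7}, so it must be 6.
(r2,c4): row 2 has {1,2,5,7}; column 4 has {1,3,4,5}, so it must be 6.
(r6,c2): row 6 has {1,3,4,6}; column 2 has {4,5,7}, so it must be 2.
(r6,c3): row 6 has {1,2,3,4,6}; column 3 has {1,2,3,5}, so it must be 7.
(r7,c4): row 7 has {5,7}; column 4 has {1,3,4,5,6}, so it must be 2.
(r2,c2): row 2 has {1,2,5,6,7}; column 2 has {2,4,5,7}, so it must be 3.
(r4,c2): row 4 has {1,5}; column 2 has {2,3,4,5,7}, so it must be 6.
(r4,c3): row 4 has {1,5,6}; column 3 has {1,2,3,5,7}, so it must be 4.
(r4,c4): row 4 has {1,4,5,6}; column 4 has {1,2,3,4,5,6}, so it must be 7.
(r4,c7): row 4 has {1,4,5,6,7}; column 7 has {1,2,5,6,7}, so it must be 3.
(r6,c1): row 6 has {1,2,3,4,6,7}; column 1 has {1,6,7}, so it must be 5.
(r7,c2): row 7 has {2,5,7}; column 2 has {2,3,4,5,6,7}, so it must be 1.
(r7,c3): row 7 has {1,2,5,7}; column 3 has {1,2,3,4,5,7}, so it must be 6.
(r7,c7): row 7 has {1,2,5,6,7}; column 7 has {1,2,3,5,6,7}, so it must be 4.
(r2,c1): row 2 has {1,2,3,5,6,7}; column 1 has {1,5,6,7}, so it must be 4.
(r4,c1): row 4 has {1,3,4,5,6,7}; column 1 has {1,4,5,6,7}, so it must be 2.
(r7,c1): row 7 has {1,2,4,5,6,7}; column 1 has {1,2,4,5,6,7}, so it must be 3.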